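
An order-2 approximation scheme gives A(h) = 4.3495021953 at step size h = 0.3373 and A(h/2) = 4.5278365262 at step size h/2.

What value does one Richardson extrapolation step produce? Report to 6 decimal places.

Order 2 gives 2^r = 4 and 2^r − 1 = 3.
2^2 × A(h/2) = 18.1113461048; minus A(h) gives 13.7618439095.
13.7618439095 ÷ 3 = 4.5872813032
Correction |R − A(h/2)| = 5.944e-02; gap |A(h/2) − A(h)| = 1.783e-01.

4.587281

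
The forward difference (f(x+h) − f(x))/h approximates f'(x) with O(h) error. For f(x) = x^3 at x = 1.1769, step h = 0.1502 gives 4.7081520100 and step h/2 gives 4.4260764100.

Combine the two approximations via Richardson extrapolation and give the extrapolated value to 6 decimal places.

r = 1, so 2^r = 2.
2×4.4260764100 = 8.8521528200; subtract 4.7081520100 → 4.1440008100
Denominator 2 − 1 = 1.
Result: 4.1440008100

4.144001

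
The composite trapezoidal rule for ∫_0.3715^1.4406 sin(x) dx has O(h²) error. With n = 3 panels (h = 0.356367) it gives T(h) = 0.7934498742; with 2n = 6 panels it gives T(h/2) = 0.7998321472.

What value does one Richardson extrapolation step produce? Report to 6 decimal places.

r = 2, so 2^r = 4.
A(h/2) − A(h) = 0.7998321472 − 0.7934498742 = 0.0063822730
Divide by 2^2 − 1 = 3: 0.0063822730/3 = 0.0021274243
R = 0.7998321472 + 0.0021274243 = 0.8019595715

0.801960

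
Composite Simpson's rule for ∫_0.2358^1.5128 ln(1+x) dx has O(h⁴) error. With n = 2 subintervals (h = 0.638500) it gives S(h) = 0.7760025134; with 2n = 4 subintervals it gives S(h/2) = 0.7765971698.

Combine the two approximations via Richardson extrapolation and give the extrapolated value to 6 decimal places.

Leading term ∝ h^4; use weight 16 = 2^4.
Numerator 16*A(h/2) − A(h) = 16*0.7765971698 − 0.7760025134 = 11.6495522034
Denominator 16 − 1 = 15.
11.6495522034 ÷ 15 = 0.7766368136
Shift from A(h/2): +0.0000396438.

0.776637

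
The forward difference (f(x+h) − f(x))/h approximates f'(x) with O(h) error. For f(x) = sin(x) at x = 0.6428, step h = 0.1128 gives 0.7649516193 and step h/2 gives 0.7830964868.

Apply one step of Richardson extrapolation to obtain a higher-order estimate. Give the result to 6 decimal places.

Order 1 gives 2^r = 2 and 2^r − 1 = 1.
Top: 2(0.7830964868) − (0.7649516193) = 0.8012413543
Divide by 2^1 − 1 = 1.
Result: 0.8012413543

0.801241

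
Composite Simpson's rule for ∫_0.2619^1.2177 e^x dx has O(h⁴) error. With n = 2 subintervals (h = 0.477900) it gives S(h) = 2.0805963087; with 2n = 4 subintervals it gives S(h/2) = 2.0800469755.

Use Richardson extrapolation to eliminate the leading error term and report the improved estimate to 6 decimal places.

r = 4: numerator weight 16, denominator 15.
16 × 2.0800469755 = 33.2807516080; subtract 2.0805963087 → 31.2001552993
Divide by 2^4 − 1 = 15.
Result: 2.0800103533
Shift from A(h/2): −0.0000366222.

2.080010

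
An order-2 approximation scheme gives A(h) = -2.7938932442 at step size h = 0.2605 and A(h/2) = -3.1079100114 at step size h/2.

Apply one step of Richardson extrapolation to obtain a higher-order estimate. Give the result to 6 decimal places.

-3.212582

With r = 2 the leading error scales as h^2, so the weight is 2^2 = 4.
4×(-3.1079100114) − (-2.7938932442) = -9.6377468014
(-9.6377468014) ÷ 3 = -3.2125822671
Gap between inputs: 3.140e-01; correction applied: −0.1046722557.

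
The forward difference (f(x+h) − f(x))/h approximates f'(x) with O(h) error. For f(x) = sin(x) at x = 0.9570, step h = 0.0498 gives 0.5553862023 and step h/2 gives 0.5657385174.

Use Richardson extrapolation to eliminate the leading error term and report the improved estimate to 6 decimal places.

0.576091

r = 1: numerator weight 2, denominator 1.
2*0.5657385174 = 1.1314770348; 1.1314770348 − 0.5553862023 = 0.5760908325
Extrapolated: 0.5760908325 / 1 = 0.5760908325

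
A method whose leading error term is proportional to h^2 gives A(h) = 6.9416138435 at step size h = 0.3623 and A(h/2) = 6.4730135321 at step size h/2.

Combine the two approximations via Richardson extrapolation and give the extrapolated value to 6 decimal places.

6.316813

Leading term ∝ h^2; use weight 4 = 2^2.
A(h/2) − A(h) = 6.4730135321 − 6.9416138435 = -0.4686003114
Divide by 2^2 − 1 = 3: (-0.4686003114)/3 = -0.1562001038
R = A(h/2) + (A(h/2) − A(h))/3 = 6.4730135321 − 0.1562001038 = 6.3168134283
Correction |R − A(h/2)| = 1.562e-01; gap |A(h/2) − A(h)| = 4.686e-01.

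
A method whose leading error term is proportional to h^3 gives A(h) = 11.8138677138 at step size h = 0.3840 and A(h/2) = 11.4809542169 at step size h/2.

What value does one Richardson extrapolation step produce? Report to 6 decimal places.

11.433395

Method order is 3; weight 2^3 = 8.
8*11.4809542169 = 91.8476337352; 91.8476337352 − 11.8138677138 = 80.0337660214
80.0337660214 ÷ 7 = 11.4333951459
Gap between inputs: 3.329e-01; correction applied: −0.0475590710.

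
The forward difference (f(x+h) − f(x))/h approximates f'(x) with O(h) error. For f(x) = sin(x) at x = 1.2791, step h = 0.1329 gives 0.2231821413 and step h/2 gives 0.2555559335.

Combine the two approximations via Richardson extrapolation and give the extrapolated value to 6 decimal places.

0.287930

r = 1: numerator weight 2, denominator 1.
2·0.2555559335 = 0.5111118670; 0.5111118670 − 0.2231821413 = 0.2879297257
Denominator 2 − 1 = 1.
R = 0.2879297257/1 = 0.2879297257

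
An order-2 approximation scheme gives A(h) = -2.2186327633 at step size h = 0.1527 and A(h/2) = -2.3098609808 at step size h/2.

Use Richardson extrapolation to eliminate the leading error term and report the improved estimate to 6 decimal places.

-2.340270

Method order is 2; weight 2^2 = 4.
4·(-2.3098609808) = -9.2394439232; subtract (-2.2186327633) → -7.0208111599
Denominator 4 − 1 = 3.
So the Richardson estimate is -2.3402703866.
Gap between inputs: 9.123e-02; correction applied: −0.0304094058.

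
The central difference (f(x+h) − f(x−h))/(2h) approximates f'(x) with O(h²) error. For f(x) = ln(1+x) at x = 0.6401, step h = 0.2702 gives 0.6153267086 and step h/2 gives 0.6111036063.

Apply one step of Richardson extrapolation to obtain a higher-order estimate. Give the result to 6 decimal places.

r = 2, so 2^r = 4.
Numerator 4 × A(h/2) − A(h) = 4 × 0.6111036063 − 0.6153267086 = 1.8290877166
Extrapolated: 1.8290877166 / 3 = 0.6096959055
Gap between inputs: 4.223e-03; correction applied: −0.0014077008.

0.609696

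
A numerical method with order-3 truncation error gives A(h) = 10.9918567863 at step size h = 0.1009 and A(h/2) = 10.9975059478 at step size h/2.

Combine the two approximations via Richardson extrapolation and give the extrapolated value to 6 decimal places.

10.998313

With r = 3 the leading error scales as h^3, so the weight is 2^3 = 8.
2^3×A(h/2) = 87.9800475824; minus A(h) gives 76.9881907961.
Extrapolated: 76.9881907961 / 7 = 10.9983129709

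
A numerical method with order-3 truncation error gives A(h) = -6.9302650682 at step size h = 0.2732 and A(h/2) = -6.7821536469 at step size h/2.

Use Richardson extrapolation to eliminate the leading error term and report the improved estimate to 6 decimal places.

The method has order 3: 2^3 = 8.
Weighted: (-54.2572291752) − (-6.9302650682) = -47.3269641070
Denominator 8 − 1 = 7.
Extrapolated: (-47.3269641070) / 7 = -6.7609948724

-6.760995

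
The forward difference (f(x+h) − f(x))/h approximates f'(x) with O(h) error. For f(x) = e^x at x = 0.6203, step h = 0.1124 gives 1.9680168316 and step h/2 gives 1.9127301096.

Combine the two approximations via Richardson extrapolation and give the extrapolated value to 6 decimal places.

1.857443

r = 1, so 2^r = 2.
Top: 2(1.9127301096) − (1.9680168316) = 1.8574433876
Denominator 2 − 1 = 1.
1.8574433876 ÷ 1 = 1.8574433876
Shift from A(h/2): −0.0552867220.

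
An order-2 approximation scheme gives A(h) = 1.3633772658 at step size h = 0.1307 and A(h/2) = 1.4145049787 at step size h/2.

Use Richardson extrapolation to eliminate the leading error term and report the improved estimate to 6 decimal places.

The method has order 2: 2^2 = 4.
2^2 × A(h/2) = 5.6580199148; minus A(h) gives 4.2946426490.
Denominator 4 − 1 = 3.
4.2946426490 ÷ 3 = 1.4315475497
Gap between inputs: 5.113e-02; correction applied: +0.0170425710.

1.431548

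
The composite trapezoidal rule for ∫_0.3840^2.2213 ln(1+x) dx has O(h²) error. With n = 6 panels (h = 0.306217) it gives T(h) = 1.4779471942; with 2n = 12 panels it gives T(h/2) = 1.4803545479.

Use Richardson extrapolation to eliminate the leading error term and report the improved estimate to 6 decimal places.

Method order is 2; weight 2^2 = 4.
4 × 1.4803545479 = 5.9214181916; 5.9214181916 − 1.4779471942 = 4.4434709974
(4 × 1.4803545479 − 1.4779471942)/(4 − 1) = 1.4811569991

1.481157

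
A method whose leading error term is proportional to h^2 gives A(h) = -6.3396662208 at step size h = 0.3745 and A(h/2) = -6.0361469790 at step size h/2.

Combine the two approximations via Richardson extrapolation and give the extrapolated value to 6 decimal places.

-5.934974

r = 2: numerator weight 4, denominator 3.
Top: 4(-6.0361469790) − (-6.3396662208) = -17.8049216952
Divide by 2^2 − 1 = 3.
(4 × (-6.0361469790) − (-6.3396662208))/(4 − 1) = -5.9349738984
Shift from A(h/2): +0.1011730806.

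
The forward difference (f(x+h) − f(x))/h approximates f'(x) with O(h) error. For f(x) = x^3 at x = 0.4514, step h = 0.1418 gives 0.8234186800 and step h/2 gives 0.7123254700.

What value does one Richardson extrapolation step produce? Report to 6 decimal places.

r = 1, so 2^r = 2.
Numerator 2 × A(h/2) − A(h) = 2 × 0.7123254700 − 0.8234186800 = 0.6012322600
Denominator 2 − 1 = 1.
Result: 0.6012322600
Shift from A(h/2): −0.1110932100.

0.601232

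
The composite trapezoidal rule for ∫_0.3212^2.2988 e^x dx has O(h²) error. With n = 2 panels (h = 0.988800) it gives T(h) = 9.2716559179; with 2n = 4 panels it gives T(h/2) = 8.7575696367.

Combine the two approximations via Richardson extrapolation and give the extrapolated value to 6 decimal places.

Method order is 2; weight 2^2 = 4.
2^2·A(h/2) = 35.0302785468; minus A(h) gives 25.7586226289.
Denominator 4 − 1 = 3.
R = 25.7586226289/3 = 8.5862075430

8.586208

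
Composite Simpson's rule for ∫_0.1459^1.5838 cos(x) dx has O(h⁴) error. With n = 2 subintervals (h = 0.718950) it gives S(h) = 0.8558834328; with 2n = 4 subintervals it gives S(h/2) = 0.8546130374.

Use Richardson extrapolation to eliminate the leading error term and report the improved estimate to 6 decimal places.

0.854528

r = 4: numerator weight 16, denominator 15.
Weighted: 13.6738085984 − 0.8558834328 = 12.8179251656
Divide by 2^4 − 1 = 15.
Extrapolated: 12.8179251656 / 15 = 0.8545283444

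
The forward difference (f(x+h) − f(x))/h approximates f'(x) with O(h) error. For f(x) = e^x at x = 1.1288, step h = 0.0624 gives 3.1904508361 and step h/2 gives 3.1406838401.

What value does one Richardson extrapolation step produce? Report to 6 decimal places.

Order 1 gives 2^r = 2 and 2^r − 1 = 1.
2*3.1406838401 − 3.1904508361 = 3.0909168441
(2*3.1406838401 − 3.1904508361)/(2 − 1) = 3.0909168441

3.090917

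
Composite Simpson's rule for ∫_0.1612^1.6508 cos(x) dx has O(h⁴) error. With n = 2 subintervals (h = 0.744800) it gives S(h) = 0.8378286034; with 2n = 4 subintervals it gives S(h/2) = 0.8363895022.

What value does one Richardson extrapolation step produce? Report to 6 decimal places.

With r = 4 the leading error scales as h^4, so the weight is 2^4 = 16.
Weighted: 13.3822320352 − 0.8378286034 = 12.5444034318
Denominator 16 − 1 = 15.
Extrapolated: 12.5444034318 / 15 = 0.8362935621

0.836294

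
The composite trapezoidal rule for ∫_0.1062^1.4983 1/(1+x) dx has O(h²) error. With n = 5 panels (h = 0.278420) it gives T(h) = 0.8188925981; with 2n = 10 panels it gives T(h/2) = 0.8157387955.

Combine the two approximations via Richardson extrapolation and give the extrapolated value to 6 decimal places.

r = 2, so 2^r = 4.
2^2·A(h/2) = 3.2629551820; minus A(h) gives 2.4440625839.
2.4440625839 ÷ 3 = 0.8146875280
Gap between inputs: 3.154e-03; correction applied: −0.0010512675.

0.814688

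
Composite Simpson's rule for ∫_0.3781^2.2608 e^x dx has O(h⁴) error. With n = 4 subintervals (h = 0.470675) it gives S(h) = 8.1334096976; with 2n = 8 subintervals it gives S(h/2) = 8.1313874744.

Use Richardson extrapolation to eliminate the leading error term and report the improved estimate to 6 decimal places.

Error is O(h^4); halving h shrinks it by 2^4 = 16.
Weighted: 130.1021995904 − 8.1334096976 = 121.9687898928
R = 121.9687898928/15 = 8.1312526595
Shift from A(h/2): −0.0001348149.

8.131253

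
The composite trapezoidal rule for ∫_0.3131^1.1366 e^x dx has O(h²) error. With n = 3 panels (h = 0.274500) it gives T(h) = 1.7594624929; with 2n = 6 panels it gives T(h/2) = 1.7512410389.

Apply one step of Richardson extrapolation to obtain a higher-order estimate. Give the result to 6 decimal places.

With r = 2 the leading error scales as h^2, so the weight is 2^2 = 4.
4*1.7512410389 − 1.7594624929 = 5.2455016627
Divide by 2^2 − 1 = 3.
R = 5.2455016627/3 = 1.7485005542
Shift from A(h/2): −0.0027404847.

1.748501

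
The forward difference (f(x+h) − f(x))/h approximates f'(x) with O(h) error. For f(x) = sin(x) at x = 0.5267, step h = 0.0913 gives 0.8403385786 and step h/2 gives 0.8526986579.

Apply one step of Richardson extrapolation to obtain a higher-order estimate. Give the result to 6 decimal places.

0.865059

r = 1: numerator weight 2, denominator 1.
2×0.8526986579 = 1.7053973158; 1.7053973158 − 0.8403385786 = 0.8650587372
Denominator 2 − 1 = 1.
So the Richardson estimate is 0.8650587372.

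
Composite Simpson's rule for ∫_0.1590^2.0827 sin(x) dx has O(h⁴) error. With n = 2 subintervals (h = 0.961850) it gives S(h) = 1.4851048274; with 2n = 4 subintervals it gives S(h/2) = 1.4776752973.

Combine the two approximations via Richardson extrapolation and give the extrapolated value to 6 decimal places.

Error is O(h^4); halving h shrinks it by 2^4 = 16.
Top: 16(1.4776752973) − (1.4851048274) = 22.1576999294
Denominator 16 − 1 = 15.
So the Richardson estimate is 1.4771799953.
Correction |R − A(h/2)| = 4.953e-04; gap |A(h/2) − A(h)| = 7.430e-03.

1.477180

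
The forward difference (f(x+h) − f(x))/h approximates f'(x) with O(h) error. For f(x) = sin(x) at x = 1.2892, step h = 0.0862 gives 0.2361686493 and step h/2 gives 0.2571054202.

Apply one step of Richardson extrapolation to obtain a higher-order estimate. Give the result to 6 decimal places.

0.278042

Leading term ∝ h^1; use weight 2 = 2^1.
Top: 2(0.2571054202) − (0.2361686493) = 0.2780421911
(2 × 0.2571054202 − 0.2361686493)/(2 − 1) = 0.2780421911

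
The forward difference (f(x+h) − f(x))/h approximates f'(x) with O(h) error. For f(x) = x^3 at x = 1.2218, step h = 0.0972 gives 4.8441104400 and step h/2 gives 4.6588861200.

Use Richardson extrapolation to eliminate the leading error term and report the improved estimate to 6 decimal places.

4.473662

Error is O(h^1); halving h shrinks it by 2^1 = 2.
2*4.6588861200 = 9.3177722400; 9.3177722400 − 4.8441104400 = 4.4736618000
Extrapolated: 4.4736618000 / 1 = 4.4736618000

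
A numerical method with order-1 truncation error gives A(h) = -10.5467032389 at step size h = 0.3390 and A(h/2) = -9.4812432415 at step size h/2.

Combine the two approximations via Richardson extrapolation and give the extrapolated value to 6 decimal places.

Error is O(h^1); halving h shrinks it by 2^1 = 2.
2*(-9.4812432415) = -18.9624864830; (-18.9624864830) − (-10.5467032389) = -8.4157832441
Extrapolated: (-8.4157832441) / 1 = -8.4157832441

-8.415783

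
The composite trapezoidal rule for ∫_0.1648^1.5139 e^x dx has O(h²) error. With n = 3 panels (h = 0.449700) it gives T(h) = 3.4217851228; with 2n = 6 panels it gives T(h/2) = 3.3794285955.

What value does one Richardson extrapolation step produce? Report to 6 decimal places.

Leading term ∝ h^2; use weight 4 = 2^2.
Numerator 4*A(h/2) − A(h) = 4*3.3794285955 − 3.4217851228 = 10.0959292592
(4*3.3794285955 − 3.4217851228)/(4 − 1) = 3.3653097531
Gap between inputs: 4.236e-02; correction applied: −0.0141188424.

3.365310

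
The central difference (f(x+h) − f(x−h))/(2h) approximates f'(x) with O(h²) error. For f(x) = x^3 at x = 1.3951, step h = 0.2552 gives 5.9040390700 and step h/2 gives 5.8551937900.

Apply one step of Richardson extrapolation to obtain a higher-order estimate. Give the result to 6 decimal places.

Method order is 2; weight 2^2 = 4.
Difference of the inputs: 5.8551937900 − 5.9040390700 = -0.0488452800
Divide by 2^2 − 1 = 3: (-0.0488452800)/3 = -0.0162817600
R = 5.8551937900 − 0.0162817600 = 5.8389120300
Shift from A(h/2): −0.0162817600.

5.838912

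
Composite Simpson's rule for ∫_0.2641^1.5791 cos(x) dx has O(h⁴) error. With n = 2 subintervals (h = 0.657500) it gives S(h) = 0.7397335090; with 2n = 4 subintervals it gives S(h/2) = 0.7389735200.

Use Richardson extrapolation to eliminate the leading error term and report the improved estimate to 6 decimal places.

r = 4, so 2^r = 16.
Numerator 16*A(h/2) − A(h) = 16*0.7389735200 − 0.7397335090 = 11.0838428110
(16*0.7389735200 − 0.7397335090)/(16 − 1) = 0.7389228541

0.738923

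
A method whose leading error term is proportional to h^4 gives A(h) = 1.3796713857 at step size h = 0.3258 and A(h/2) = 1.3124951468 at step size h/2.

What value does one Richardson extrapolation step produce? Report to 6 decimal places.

1.308017

r = 4: numerator weight 16, denominator 15.
Difference of the inputs: 1.3124951468 − 1.3796713857 = -0.0671762389
Correction (A(h/2) − A(h))/(16 − 1) = (-0.0671762389)/15 = -0.0044784159
R = 1.3124951468 − 0.0044784159 = 1.3080167309
Shift from A(h/2): −0.0044784159.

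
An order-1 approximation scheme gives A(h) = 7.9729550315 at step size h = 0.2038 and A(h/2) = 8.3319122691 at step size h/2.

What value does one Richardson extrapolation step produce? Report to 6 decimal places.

Order 1 gives 2^r = 2 and 2^r − 1 = 1.
2^1 × A(h/2) = 16.6638245382; minus A(h) gives 8.6908695067.
8.6908695067 ÷ 1 = 8.6908695067

8.690870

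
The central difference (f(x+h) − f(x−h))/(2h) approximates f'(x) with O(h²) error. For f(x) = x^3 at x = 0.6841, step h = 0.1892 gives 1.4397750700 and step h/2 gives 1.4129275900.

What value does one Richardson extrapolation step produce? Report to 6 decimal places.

Order 2 gives 2^r = 4 and 2^r − 1 = 3.
A(h/2) − A(h) = 1.4129275900 − 1.4397750700 = -0.0268474800
Divide by 2^2 − 1 = 3: (-0.0268474800)/3 = -0.0089491600
R = 1.4129275900 − 0.0089491600 = 1.4039784300
Shift from A(h/2): −0.0089491600.

1.403978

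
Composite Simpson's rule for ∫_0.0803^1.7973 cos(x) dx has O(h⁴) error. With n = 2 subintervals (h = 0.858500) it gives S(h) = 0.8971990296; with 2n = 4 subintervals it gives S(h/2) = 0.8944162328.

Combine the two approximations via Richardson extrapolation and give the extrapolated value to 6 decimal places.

0.894231

Error is O(h^4); halving h shrinks it by 2^4 = 16.
16·0.8944162328 = 14.3106597248; subtract 0.8971990296 → 13.4134606952
13.4134606952 ÷ 15 = 0.8942307130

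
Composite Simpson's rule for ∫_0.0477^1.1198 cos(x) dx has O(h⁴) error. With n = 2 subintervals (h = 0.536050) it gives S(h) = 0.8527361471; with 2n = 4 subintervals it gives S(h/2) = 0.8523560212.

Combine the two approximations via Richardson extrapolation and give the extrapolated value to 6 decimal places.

0.852331

The method has order 4: 2^4 = 16.
Numerator 16 × A(h/2) − A(h) = 16 × 0.8523560212 − 0.8527361471 = 12.7849601921
12.7849601921 ÷ 15 = 0.8523306795
Shift from A(h/2): −0.0000253417.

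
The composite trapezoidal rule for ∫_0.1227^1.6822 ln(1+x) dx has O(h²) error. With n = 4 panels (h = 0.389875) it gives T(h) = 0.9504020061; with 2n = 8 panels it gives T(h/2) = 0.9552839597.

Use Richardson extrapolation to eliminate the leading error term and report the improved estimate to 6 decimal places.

r = 2, so 2^r = 4.
Top: 4(0.9552839597) − (0.9504020061) = 2.8707338327
R = 2.8707338327/3 = 0.9569112776

0.956911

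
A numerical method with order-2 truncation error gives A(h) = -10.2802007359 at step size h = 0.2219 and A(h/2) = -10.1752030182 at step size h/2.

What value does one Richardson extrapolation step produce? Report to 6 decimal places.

-10.140204

r = 2, so 2^r = 4.
4*(-10.1752030182) − (-10.2802007359) = -30.4206113369
R = (-30.4206113369)/3 = -10.1402037790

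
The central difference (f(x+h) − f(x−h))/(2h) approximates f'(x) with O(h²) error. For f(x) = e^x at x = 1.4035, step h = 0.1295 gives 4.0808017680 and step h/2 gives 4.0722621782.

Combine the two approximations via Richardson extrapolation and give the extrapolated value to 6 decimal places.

Method order is 2; weight 2^2 = 4.
4 × 4.0722621782 − 4.0808017680 = 12.2082469448
R = 12.2082469448/3 = 4.0694156483
Shift from A(h/2): −0.0028465299.

4.069416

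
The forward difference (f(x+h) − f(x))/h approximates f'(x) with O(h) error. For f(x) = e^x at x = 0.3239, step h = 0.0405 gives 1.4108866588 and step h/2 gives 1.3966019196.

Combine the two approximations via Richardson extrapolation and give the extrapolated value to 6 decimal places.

1.382317

r = 1, so 2^r = 2.
Numerator 2×A(h/2) − A(h) = 2×1.3966019196 − 1.4108866588 = 1.3823171804
R = 1.3823171804/1 = 1.3823171804
Shift from A(h/2): −0.0142847392.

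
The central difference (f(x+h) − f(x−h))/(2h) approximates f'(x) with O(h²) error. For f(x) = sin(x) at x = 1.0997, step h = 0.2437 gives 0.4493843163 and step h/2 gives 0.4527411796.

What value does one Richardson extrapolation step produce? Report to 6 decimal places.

r = 2, so 2^r = 4.
Numerator 4 × A(h/2) − A(h) = 4 × 0.4527411796 − 0.4493843163 = 1.3615804021
R = 1.3615804021/3 = 0.4538601340
Shift from A(h/2): +0.0011189544.

0.453860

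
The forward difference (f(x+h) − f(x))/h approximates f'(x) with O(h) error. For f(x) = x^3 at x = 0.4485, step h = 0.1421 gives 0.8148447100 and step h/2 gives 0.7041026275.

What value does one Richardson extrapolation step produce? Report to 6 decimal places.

r = 1, so 2^r = 2.
Difference of the inputs: 0.7041026275 − 0.8148447100 = -0.1107420825
Correction (A(h/2) − A(h))/(2 − 1) = (-0.1107420825)/1 = -0.1107420825
R = A(h/2) + (A(h/2) − A(h))/1 = 0.7041026275 − 0.1107420825 = 0.5933605450
Shift from A(h/2): −0.1107420825.

0.593361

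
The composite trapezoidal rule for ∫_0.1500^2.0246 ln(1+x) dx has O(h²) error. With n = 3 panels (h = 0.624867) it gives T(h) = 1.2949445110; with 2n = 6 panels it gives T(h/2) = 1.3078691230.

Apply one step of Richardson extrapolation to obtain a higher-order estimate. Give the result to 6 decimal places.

1.312177

Error is O(h^2); halving h shrinks it by 2^2 = 4.
4*1.3078691230 − 1.2949445110 = 3.9365319810
Divide by 2^2 − 1 = 3.
Result: 1.3121773270
Shift from A(h/2): +0.0043082040.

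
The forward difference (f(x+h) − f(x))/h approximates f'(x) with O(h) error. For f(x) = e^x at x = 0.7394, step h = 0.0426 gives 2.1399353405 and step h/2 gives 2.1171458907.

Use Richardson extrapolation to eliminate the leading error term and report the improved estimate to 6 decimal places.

The method has order 1: 2^1 = 2.
2·2.1171458907 − 2.1399353405 = 2.0943564409
Divide by 2^1 − 1 = 1.
Extrapolated: 2.0943564409 / 1 = 2.0943564409
Shift from A(h/2): −0.0227894498.

2.094356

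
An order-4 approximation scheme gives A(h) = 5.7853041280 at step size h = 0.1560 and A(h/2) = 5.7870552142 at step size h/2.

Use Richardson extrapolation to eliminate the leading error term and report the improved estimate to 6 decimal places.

Error is O(h^4); halving h shrinks it by 2^4 = 16.
16×5.7870552142 − 5.7853041280 = 86.8075792992
86.8075792992 ÷ 15 = 5.7871719533
Correction |R − A(h/2)| = 1.167e-04; gap |A(h/2) − A(h)| = 1.751e-03.

5.787172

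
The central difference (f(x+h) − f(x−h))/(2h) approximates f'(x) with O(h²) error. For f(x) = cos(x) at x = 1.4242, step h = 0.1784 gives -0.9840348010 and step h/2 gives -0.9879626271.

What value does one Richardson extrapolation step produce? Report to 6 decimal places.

-0.989272

r = 2, so 2^r = 4.
Weighted: (-3.9518505084) − (-0.9840348010) = -2.9678157074
Extrapolated: (-2.9678157074) / 3 = -0.9892719025
Correction |R − A(h/2)| = 1.309e-03; gap |A(h/2) − A(h)| = 3.928e-03.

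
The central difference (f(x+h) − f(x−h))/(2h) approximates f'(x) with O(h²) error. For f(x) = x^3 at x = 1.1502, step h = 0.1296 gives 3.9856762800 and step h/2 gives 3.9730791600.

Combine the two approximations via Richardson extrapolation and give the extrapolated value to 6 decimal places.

With r = 2 the leading error scales as h^2, so the weight is 2^2 = 4.
4 × 3.9730791600 = 15.8923166400; 15.8923166400 − 3.9856762800 = 11.9066403600
11.9066403600 ÷ 3 = 3.9688801200

3.968880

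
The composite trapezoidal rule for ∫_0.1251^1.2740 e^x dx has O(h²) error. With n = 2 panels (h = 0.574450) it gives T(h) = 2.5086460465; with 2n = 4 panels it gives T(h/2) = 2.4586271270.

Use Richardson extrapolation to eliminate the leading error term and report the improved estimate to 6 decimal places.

r = 2: numerator weight 4, denominator 3.
4 × 2.4586271270 = 9.8345085080; subtract 2.5086460465 → 7.3258624615
Extrapolated: 7.3258624615 / 3 = 2.4419541538
Correction |R − A(h/2)| = 1.667e-02; gap |A(h/2) − A(h)| = 5.002e-02.

2.441954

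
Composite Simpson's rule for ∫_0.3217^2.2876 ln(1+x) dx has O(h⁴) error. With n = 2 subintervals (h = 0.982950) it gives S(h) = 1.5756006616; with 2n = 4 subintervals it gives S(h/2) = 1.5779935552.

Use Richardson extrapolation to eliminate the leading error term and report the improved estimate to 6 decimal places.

The method has order 4: 2^4 = 16.
16*1.5779935552 = 25.2478968832; 25.2478968832 − 1.5756006616 = 23.6722962216
23.6722962216 ÷ 15 = 1.5781530814

1.578153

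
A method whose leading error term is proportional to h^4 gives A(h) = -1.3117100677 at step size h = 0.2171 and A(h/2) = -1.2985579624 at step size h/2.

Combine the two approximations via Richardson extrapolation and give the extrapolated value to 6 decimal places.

Method order is 4; weight 2^4 = 16.
16 × (-1.2985579624) − (-1.3117100677) = -19.4652173307
R = (-19.4652173307)/15 = -1.2976811554

-1.297681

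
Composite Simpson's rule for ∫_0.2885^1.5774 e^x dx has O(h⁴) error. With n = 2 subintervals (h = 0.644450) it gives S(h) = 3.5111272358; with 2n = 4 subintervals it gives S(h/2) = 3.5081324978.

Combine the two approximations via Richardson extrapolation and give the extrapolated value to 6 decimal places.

3.507933

Method order is 4; weight 2^4 = 16.
Numerator 16 × A(h/2) − A(h) = 16 × 3.5081324978 − 3.5111272358 = 52.6189927290
52.6189927290 ÷ 15 = 3.5079328486
Correction |R − A(h/2)| = 1.996e-04; gap |A(h/2) − A(h)| = 2.995e-03.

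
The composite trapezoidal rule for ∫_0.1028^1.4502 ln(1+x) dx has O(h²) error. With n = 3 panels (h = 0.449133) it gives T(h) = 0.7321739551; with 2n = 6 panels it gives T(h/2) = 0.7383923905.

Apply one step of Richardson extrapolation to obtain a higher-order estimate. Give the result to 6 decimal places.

0.740465

Error is O(h^2); halving h shrinks it by 2^2 = 4.
Weighted: 2.9535695620 − 0.7321739551 = 2.2213956069
Divide by 2^2 − 1 = 3.
R = 2.2213956069/3 = 0.7404652023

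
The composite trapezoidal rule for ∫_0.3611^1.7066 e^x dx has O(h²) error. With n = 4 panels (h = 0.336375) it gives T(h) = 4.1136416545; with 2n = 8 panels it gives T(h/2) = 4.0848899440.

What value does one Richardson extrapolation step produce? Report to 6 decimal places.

r = 2, so 2^r = 4.
Numerator 4·A(h/2) − A(h) = 4·4.0848899440 − 4.1136416545 = 12.2259181215
Divide by 2^2 − 1 = 3.
Extrapolated: 12.2259181215 / 3 = 4.0753060405

4.075306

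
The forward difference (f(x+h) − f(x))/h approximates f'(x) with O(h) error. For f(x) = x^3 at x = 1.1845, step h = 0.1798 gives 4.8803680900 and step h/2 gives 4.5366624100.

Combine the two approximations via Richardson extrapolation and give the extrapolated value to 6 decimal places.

4.192957

Leading term ∝ h^1; use weight 2 = 2^1.
2 × 4.5366624100 = 9.0733248200; 9.0733248200 − 4.8803680900 = 4.1929567300
R = 4.1929567300/1 = 4.1929567300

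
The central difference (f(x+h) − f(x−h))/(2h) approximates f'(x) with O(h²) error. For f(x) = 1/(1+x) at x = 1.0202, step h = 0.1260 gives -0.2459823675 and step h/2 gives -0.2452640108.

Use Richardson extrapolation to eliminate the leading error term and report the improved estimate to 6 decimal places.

Error is O(h^2); halving h shrinks it by 2^2 = 4.
Numerator 4×A(h/2) − A(h) = 4×(-0.2452640108) − (-0.2459823675) = -0.7350736757
Denominator 4 − 1 = 3.
Result: -0.2450245586

-0.245025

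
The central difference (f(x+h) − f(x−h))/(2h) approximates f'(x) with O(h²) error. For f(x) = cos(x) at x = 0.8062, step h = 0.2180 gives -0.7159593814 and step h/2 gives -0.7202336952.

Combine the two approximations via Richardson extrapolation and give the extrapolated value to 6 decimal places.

-0.721658

The method has order 2: 2^2 = 4.
Numerator 4·A(h/2) − A(h) = 4·(-0.7202336952) − (-0.7159593814) = -2.1649753994
R = (-2.1649753994)/3 = -0.7216584665
Gap between inputs: 4.274e-03; correction applied: −0.0014247713.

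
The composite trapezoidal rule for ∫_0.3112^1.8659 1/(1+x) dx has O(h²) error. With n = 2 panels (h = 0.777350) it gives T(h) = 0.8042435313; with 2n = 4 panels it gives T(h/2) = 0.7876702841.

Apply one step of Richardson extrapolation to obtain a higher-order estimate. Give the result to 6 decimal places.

With r = 2 the leading error scales as h^2, so the weight is 2^2 = 4.
Weighted: 3.1506811364 − 0.8042435313 = 2.3464376051
R = 2.3464376051/3 = 0.7821458684

0.782146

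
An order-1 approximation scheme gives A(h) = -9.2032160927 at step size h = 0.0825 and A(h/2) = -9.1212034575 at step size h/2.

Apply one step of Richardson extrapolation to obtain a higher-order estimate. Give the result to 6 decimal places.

With r = 1 the leading error scales as h^1, so the weight is 2^1 = 2.
Difference of the inputs: -9.1212034575 − (-9.2032160927) = 0.0820126352
Divide by 2^1 − 1 = 1: 0.0820126352/1 = 0.0820126352
R = A(h/2) + (A(h/2) − A(h))/1 = -9.1212034575 + 0.0820126352 = -9.0391908223

-9.039191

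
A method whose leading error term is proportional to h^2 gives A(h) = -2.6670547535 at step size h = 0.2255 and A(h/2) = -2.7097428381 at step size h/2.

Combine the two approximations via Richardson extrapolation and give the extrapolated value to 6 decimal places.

-2.723972

Method order is 2; weight 2^2 = 4.
Numerator 4·A(h/2) − A(h) = 4·(-2.7097428381) − (-2.6670547535) = -8.1719165989
(4·(-2.7097428381) − (-2.6670547535))/(4 − 1) = -2.7239721996
Correction |R − A(h/2)| = 1.423e-02; gap |A(h/2) − A(h)| = 4.269e-02.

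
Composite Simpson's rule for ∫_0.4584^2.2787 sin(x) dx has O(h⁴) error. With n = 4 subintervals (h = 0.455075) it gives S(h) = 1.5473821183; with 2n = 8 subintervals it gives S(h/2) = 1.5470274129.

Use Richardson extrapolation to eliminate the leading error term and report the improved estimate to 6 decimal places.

1.547004

r = 4: numerator weight 16, denominator 15.
16 × 1.5470274129 = 24.7524386064; subtract 1.5473821183 → 23.2050564881
Denominator 16 − 1 = 15.
Extrapolated: 23.2050564881 / 15 = 1.5470037659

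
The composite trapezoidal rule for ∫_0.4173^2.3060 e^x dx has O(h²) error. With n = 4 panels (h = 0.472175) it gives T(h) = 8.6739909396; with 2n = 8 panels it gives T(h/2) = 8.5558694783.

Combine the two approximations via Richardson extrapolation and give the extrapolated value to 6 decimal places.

With r = 2 the leading error scales as h^2, so the weight is 2^2 = 4.
A(h/2) − A(h) = 8.5558694783 − 8.6739909396 = -0.1181214613
Divide by 2^2 − 1 = 3: (-0.1181214613)/3 = -0.0393738204
R = A(h/2) + (A(h/2) − A(h))/3 = 8.5558694783 − 0.0393738204 = 8.5164956579
Gap between inputs: 1.181e-01; correction applied: −0.0393738204.

8.516496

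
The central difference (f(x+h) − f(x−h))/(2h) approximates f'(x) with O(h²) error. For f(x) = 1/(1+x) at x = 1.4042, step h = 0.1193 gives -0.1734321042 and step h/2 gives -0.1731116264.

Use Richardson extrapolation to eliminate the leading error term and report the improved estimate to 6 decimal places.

r = 2: numerator weight 4, denominator 3.
4*(-0.1731116264) = -0.6924465056; subtract (-0.1734321042) → -0.5190144014
R = (-0.5190144014)/3 = -0.1730048005

-0.173005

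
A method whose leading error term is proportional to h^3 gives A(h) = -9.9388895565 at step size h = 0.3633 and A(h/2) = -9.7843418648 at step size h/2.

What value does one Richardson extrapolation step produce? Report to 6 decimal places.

Method order is 3; weight 2^3 = 8.
2^3*A(h/2) = -78.2747349184; minus A(h) gives -68.3358453619.
Divide by 2^3 − 1 = 7.
(8*(-9.7843418648) − (-9.9388895565))/(8 − 1) = -9.7622636231
Shift from A(h/2): +0.0220782417.

-9.762264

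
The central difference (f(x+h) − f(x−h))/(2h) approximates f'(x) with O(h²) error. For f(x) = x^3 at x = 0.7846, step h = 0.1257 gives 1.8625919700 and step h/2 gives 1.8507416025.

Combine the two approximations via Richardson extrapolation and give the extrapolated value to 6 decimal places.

1.846791

r = 2: numerator weight 4, denominator 3.
4 × 1.8507416025 = 7.4029664100; subtract 1.8625919700 → 5.5403744400
Extrapolated: 5.5403744400 / 3 = 1.8467914800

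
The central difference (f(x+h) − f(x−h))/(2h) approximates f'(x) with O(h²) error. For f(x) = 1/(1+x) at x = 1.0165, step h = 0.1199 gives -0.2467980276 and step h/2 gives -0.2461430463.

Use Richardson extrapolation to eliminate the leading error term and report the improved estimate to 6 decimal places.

-0.245925

The method has order 2: 2^2 = 4.
Difference of the inputs: -0.2461430463 − (-0.2467980276) = 0.0006549813
Divide by 2^2 − 1 = 3: 0.0006549813/3 = 0.0002183271
R = A(h/2) + (A(h/2) − A(h))/3 = -0.2461430463 + 0.0002183271 = -0.2459247192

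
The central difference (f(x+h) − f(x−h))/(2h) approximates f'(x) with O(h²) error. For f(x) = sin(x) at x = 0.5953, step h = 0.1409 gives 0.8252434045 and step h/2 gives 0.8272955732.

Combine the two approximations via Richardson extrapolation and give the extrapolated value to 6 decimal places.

0.827980

Method order is 2; weight 2^2 = 4.
4·0.8272955732 = 3.3091822928; 3.3091822928 − 0.8252434045 = 2.4839388883
Divide by 2^2 − 1 = 3.
Result: 0.8279796294
Correction |R − A(h/2)| = 6.841e-04; gap |A(h/2) − A(h)| = 2.052e-03.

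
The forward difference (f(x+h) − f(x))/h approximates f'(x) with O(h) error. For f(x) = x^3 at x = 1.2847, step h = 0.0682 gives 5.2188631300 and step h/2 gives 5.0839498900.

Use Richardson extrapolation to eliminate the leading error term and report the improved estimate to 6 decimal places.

4.949037

r = 1, so 2^r = 2.
Difference of the inputs: 5.0839498900 − 5.2188631300 = -0.1349132400
Correction (A(h/2) − A(h))/(2 − 1) = (-0.1349132400)/1 = -0.1349132400
R = A(h/2) + (A(h/2) − A(h))/1 = 5.0839498900 − 0.1349132400 = 4.9490366500
Shift from A(h/2): −0.1349132400.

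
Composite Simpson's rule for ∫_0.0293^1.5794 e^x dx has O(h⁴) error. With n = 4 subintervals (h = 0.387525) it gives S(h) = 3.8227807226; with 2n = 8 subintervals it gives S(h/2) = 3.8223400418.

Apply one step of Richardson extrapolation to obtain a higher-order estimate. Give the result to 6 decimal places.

Order 4 gives 2^r = 16 and 2^r − 1 = 15.
16*3.8223400418 = 61.1574406688; subtract 3.8227807226 → 57.3346599462
Divide by 2^4 − 1 = 15.
R = 57.3346599462/15 = 3.8223106631
Gap between inputs: 4.407e-04; correction applied: −0.0000293787.

3.822311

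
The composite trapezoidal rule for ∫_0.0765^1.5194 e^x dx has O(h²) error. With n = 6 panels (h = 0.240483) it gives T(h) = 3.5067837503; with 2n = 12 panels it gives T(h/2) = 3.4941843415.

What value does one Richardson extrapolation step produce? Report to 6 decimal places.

3.489985

Order 2 gives 2^r = 4 and 2^r − 1 = 3.
2^2·A(h/2) = 13.9767373660; minus A(h) gives 10.4699536157.
Denominator 4 − 1 = 3.
R = 10.4699536157/3 = 3.4899845386
Shift from A(h/2): −0.0041998029.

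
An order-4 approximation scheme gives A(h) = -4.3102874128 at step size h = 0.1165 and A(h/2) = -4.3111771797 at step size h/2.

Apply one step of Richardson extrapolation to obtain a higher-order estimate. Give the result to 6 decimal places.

-4.311236

r = 4: numerator weight 16, denominator 15.
Top: 16(-4.3111771797) − (-4.3102874128) = -64.6685474624
Denominator 16 − 1 = 15.
Extrapolated: (-64.6685474624) / 15 = -4.3112364975
Correction |R − A(h/2)| = 5.932e-05; gap |A(h/2) − A(h)| = 8.898e-04.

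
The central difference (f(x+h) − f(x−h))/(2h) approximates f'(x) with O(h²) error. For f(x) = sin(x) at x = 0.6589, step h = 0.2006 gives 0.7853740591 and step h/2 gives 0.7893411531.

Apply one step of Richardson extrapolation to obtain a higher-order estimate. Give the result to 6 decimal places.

0.790664

r = 2, so 2^r = 4.
4×0.7893411531 = 3.1573646124; 3.1573646124 − 0.7853740591 = 2.3719905533
Denominator 4 − 1 = 3.
Extrapolated: 2.3719905533 / 3 = 0.7906635178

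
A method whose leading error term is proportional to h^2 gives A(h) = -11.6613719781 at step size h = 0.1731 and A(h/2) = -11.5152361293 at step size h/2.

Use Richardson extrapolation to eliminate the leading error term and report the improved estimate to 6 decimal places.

The method has order 2: 2^2 = 4.
Difference of the inputs: -11.5152361293 − (-11.6613719781) = 0.1461358488
Correction (A(h/2) − A(h))/(4 − 1) = 0.1461358488/3 = 0.0487119496
R = A(h/2) + (A(h/2) − A(h))/3 = -11.5152361293 + 0.0487119496 = -11.4665241797
Shift from A(h/2): +0.0487119496.

-11.466524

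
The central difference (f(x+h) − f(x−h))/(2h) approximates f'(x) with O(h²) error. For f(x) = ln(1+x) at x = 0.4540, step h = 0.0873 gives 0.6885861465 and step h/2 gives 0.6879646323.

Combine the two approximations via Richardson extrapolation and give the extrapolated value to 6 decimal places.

0.687757

With r = 2 the leading error scales as h^2, so the weight is 2^2 = 4.
Numerator 4 × A(h/2) − A(h) = 4 × 0.6879646323 − 0.6885861465 = 2.0632723827
Denominator 4 − 1 = 3.
So the Richardson estimate is 0.6877574609.
Shift from A(h/2): −0.0002071714.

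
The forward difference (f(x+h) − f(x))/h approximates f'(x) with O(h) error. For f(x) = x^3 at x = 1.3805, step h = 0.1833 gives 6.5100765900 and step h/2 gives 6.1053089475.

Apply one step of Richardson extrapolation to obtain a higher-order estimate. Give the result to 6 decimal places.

r = 1: numerator weight 2, denominator 1.
Weighted: 12.2106178950 − 6.5100765900 = 5.7005413050
5.7005413050 ÷ 1 = 5.7005413050

5.700541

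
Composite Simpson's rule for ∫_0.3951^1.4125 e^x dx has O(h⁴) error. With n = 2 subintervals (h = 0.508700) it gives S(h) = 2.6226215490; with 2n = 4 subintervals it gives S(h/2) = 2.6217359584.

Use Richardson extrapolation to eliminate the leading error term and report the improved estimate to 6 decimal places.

2.621677

r = 4, so 2^r = 16.
16 × 2.6217359584 − 2.6226215490 = 39.3251537854
39.3251537854 ÷ 15 = 2.6216769190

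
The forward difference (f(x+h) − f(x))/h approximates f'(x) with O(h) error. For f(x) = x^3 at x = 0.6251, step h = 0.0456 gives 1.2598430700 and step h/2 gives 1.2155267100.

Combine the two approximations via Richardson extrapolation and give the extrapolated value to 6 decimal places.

r = 1: numerator weight 2, denominator 1.
Top: 2(1.2155267100) − (1.2598430700) = 1.1712103500
1.1712103500 ÷ 1 = 1.1712103500
Correction |R − A(h/2)| = 4.432e-02; gap |A(h/2) − A(h)| = 4.432e-02.

1.171210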